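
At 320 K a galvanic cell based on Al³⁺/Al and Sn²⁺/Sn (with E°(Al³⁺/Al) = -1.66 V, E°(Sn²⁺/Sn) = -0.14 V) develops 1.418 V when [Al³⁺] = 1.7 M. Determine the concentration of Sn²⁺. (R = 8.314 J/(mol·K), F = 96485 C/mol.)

From the Nernst equation, ln Q = nF(E° − E)/RT = 6×96485×(1.52 − 1.418)/(8.314×320) = 22.195, so Q = 4.36 × 10^9.
With Q = [Al³⁺]^2/[Sn²⁺]^3 and the known concentrations, [Sn²⁺]^3 in the denominator gives [Sn²⁺] = 8.7 × 10^-4 M.

8.7 × 10^-4 M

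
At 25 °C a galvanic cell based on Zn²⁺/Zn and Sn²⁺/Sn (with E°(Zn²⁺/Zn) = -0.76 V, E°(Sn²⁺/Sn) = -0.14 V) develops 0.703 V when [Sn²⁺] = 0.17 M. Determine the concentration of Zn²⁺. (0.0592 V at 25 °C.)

From the Nernst equation, log Q = n(E° − E)/0.0592 = 2(0.62 − 0.703)/0.0592 = -2.804, so Q = 0.00157.
With Q = [Zn²⁺]/[Sn²⁺] and the known concentrations, [Zn²⁺] in the numerator gives [Zn²⁺] = 2.7 × 10^-4 M.

2.7 × 10^-4 M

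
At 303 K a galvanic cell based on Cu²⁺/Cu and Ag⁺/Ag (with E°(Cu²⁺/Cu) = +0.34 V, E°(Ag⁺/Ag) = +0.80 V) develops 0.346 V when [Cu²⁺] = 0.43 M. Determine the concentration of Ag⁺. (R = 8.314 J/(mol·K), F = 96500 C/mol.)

From the Nernst equation, ln Q = nF(E° − E)/RT = 2×96500×(0.46 − 0.346)/(8.314×303) = 8.734, so Q = 6210.
With Q = [Cu²⁺]/[Ag⁺]^2 and the known concentrations, [Ag⁺]^2 in the denominator gives [Ag⁺] = 0.0083 M.

0.0083 M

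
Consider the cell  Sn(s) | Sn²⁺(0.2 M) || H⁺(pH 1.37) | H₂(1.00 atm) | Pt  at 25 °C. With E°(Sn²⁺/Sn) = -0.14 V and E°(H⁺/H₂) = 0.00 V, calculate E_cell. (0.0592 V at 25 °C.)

0.080 V

The hydrogen couple is the cathode, so E°_cell = 0.14 V; n = 2.
[H⁺] = 10^(−1.37) = 0.043 M, and Q = [Sn²⁺]·P(H₂) / [H⁺]^2 = 110.
E = E° − (0.0592/2) log Q = 0.14 − (0.0592/2)(2.041) = 0.080 V.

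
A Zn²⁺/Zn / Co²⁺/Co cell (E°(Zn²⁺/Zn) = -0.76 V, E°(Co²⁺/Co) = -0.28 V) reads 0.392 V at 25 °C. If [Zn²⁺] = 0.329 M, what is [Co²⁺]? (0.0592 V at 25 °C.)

3.5 × 10^-4 M

From the Nernst equation, log Q = n(E° − E)/0.0592 = 2(0.48 − 0.392)/0.0592 = 2.973, so Q = 940.
With Q = [Zn²⁺]/[Co²⁺] and the known concentrations, [Co²⁺] in the denominator gives [Co²⁺] = 3.5 × 10^-4 M.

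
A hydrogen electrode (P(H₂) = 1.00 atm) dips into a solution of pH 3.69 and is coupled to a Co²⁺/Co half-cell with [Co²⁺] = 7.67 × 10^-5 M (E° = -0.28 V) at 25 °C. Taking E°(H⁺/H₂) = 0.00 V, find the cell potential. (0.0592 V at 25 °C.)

The hydrogen couple is the cathode, so E°_cell = 0.28 V; n = 2.
[H⁺] = 10^(−3.69) = 2 × 10^-4 M, and Q = [Co²⁺]·P(H₂) / [H⁺]^2 = 1840.
E = E° − (0.0592/2) log Q = 0.28 − (0.0592/2)(3.265) = 0.183 V.

0.18 V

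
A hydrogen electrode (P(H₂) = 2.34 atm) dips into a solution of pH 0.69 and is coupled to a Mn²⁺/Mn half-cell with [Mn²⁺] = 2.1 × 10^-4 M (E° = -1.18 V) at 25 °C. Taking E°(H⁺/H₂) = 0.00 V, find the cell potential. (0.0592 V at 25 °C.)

1.24 V

The hydrogen couple is the cathode, so E°_cell = 1.18 V; n = 2.
[H⁺] = 10^(−0.69) = 0.20 M, and Q = [Mn²⁺]·P(H₂) / [H⁺]^2 = 0.0118.
E = E° − (0.0592/2) log Q = 1.18 − (0.0592/2)(-1.929) = 1.237 V.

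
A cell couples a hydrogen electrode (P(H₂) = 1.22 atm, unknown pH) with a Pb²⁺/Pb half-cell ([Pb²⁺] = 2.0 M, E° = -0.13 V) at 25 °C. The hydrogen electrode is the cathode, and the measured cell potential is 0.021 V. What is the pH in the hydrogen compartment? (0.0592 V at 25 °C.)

pH = 1.65

E°_cell = 0.13 V and n = 2.
log Q = n(E° − E)/0.0592 = 2×(0.13 − 0.021)/0.0592 = 3.682.
With Q = [Pb²⁺]·P(H₂) / [H⁺]^2, solving for [H⁺] gives log[H⁺] = -1.648, so pH = 1.65.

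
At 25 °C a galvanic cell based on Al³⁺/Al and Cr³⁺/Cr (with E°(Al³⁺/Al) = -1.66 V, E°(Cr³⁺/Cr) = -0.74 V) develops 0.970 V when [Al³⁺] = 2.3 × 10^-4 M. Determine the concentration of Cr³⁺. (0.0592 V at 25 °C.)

From the Nernst equation, log Q = n(E° − E)/0.0592 = 3(0.92 − 0.970)/0.0592 = -2.534, so Q = 0.00293.
With Q = [Al³⁺]/[Cr³⁺] and the known concentrations, [Cr³⁺] in the denominator gives [Cr³⁺] = 0.079 M.

0.079 M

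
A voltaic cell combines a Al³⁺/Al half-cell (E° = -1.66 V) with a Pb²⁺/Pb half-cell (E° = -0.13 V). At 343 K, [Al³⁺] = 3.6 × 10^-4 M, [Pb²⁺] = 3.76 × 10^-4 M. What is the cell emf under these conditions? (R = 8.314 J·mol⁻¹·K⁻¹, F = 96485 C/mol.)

1.49 V

The Pb²⁺/Pb couple has the higher reduction potential and acts as the cathode, so E°_cell = -0.13 − (-1.66) = 1.53 V.
Balancing electrons gives n = 6; the reaction quotient is Q = [Al³⁺]^2/[Pb²⁺]^3 = 2440.
E = E° − (RT/nF) ln Q = 1.53 − (8.314×343)/(6×96485) × (7.799) = 1.530 − 0.038 = 1.492 V.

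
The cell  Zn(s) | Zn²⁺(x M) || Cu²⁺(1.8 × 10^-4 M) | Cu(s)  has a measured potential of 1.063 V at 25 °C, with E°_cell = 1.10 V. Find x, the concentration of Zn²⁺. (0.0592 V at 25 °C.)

0.0032 M

From the Nernst equation, log Q = n(E° − E)/0.0592 = 2(1.10 − 1.063)/0.0592 = 1.250, so Q = 17.8.
With Q = [Zn²⁺]/[Cu²⁺] and the known concentrations, [Zn²⁺] in the numerator gives [Zn²⁺] = 0.0032 M.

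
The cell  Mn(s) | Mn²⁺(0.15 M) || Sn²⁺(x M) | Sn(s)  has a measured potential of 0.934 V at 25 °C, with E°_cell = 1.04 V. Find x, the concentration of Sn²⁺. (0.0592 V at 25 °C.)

From the Nernst equation, log Q = n(E° − E)/0.0592 = 2(1.04 − 0.934)/0.0592 = 3.581, so Q = 3810.
With Q = [Mn²⁺]/[Sn²⁺] and the known concentrations, [Sn²⁺] in the denominator gives [Sn²⁺] = 3.9 × 10^-5 M.

3.9 × 10^-5 M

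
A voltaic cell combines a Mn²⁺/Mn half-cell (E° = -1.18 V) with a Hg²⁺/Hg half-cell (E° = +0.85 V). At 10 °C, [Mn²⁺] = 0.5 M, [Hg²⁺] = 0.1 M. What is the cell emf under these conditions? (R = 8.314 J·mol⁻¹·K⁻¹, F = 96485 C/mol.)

2.01 V

The Hg²⁺/Hg couple has the higher reduction potential and acts as the cathode, so E°_cell = +0.85 − (-1.18) = 2.03 V.
Balancing electrons gives n = 2; the reaction quotient is Q = [Mn²⁺]/[Hg²⁺] = 5.00.
E = E° − (RT/nF) ln Q = 2.03 − (8.314×283)/(2×96485) × (1.609) = 2.030 − 0.020 = 2.010 V.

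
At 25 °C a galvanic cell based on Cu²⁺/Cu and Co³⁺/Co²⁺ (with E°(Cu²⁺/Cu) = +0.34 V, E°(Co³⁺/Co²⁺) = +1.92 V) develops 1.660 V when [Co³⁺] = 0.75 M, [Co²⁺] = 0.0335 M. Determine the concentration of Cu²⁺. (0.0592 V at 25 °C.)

0.99 M

From the Nernst equation, log Q = n(E° − E)/0.0592 = 2(1.58 − 1.660)/0.0592 = -2.703, so Q = 0.00198.
With Q = [Cu²⁺]·[Co²⁺]^2/[Co³⁺]^2 and the known concentrations, [Cu²⁺] in the numerator gives [Cu²⁺] = 0.99 M.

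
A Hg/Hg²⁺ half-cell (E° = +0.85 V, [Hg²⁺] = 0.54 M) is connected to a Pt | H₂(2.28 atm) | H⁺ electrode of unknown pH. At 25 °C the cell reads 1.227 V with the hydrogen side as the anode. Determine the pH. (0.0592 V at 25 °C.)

E°_cell = 0.85 V and n = 2.
log Q = n(E° − E)/0.0592 = 2×(0.85 − 1.227)/0.0592 = -12.736.
With Q = [H⁺]^2 / ([Hg²⁺]·P(H₂)), solving for [H⁺] gives log[H⁺] = -6.323, so pH = 6.32.

pH = 6.32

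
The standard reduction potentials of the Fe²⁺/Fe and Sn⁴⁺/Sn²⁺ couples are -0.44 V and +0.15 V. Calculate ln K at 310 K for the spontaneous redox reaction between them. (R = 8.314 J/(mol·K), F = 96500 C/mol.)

ln K = 44.2

E°_cell = +0.15 − (-0.44) = 0.59 V, with n = 2 electrons transferred.
At equilibrium E = 0, so the Nernst equation gives ln K = nFE°/RT = (2)(96500)(0.59)/((8.314)(310)) = 44.18.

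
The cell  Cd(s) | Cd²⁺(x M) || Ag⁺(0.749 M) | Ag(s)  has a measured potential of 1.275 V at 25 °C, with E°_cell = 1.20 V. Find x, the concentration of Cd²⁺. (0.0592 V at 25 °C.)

0.0016 M

From the Nernst equation, log Q = n(E° − E)/0.0592 = 2(1.20 − 1.275)/0.0592 = -2.534, so Q = 0.00293.
With Q = [Cd²⁺]/[Ag⁺]^2 and the known concentrations, [Cd²⁺] in the numerator gives [Cd²⁺] = 0.0016 M.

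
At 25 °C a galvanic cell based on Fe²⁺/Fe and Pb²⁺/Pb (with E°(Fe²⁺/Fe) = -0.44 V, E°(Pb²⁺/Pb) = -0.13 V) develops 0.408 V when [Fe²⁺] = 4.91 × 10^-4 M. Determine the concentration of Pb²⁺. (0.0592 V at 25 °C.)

1.0 M

From the Nernst equation, log Q = n(E° − E)/0.0592 = 2(0.31 − 0.408)/0.0592 = -3.311, so Q = 4.89 × 10^-4.
With Q = [Fe²⁺]/[Pb²⁺] and the known concentrations, [Pb²⁺] in the denominator gives [Pb²⁺] = 1.0 M.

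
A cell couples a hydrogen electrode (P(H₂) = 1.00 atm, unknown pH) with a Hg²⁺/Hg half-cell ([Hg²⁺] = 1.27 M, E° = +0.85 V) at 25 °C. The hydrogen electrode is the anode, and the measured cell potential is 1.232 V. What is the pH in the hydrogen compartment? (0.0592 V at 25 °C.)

pH = 6.40

E°_cell = 0.85 V and n = 2.
log Q = n(E° − E)/0.0592 = 2×(0.85 − 1.232)/0.0592 = -12.905.
With Q = [H⁺]^2 / ([Hg²⁺]·P(H₂)), solving for [H⁺] gives log[H⁺] = -6.401, so pH = 6.40.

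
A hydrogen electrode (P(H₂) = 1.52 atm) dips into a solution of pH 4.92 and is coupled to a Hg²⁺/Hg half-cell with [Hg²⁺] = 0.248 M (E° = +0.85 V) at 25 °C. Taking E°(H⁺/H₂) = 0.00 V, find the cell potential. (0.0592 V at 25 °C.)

1.13 V

The Hg²⁺/Hg couple is the cathode, so E°_cell = 0.85 V; n = 2.
[H⁺] = 10^(−4.92) = 1.2 × 10^-5 M, and Q = [H⁺]^2 / ([Hg²⁺]·P(H₂)) = 3.83 × 10^-10.
E = E° − (0.0592/2) log Q = 0.85 − (0.0592/2)(-9.416) = 1.129 V.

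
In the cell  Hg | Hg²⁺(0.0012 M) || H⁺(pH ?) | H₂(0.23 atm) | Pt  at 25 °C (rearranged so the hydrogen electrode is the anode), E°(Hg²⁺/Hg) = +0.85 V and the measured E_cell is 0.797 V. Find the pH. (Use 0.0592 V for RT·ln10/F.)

E°_cell = 0.85 V and n = 2.
log Q = n(E° − E)/0.0592 = 2×(0.85 − 0.797)/0.0592 = 1.791.
With Q = [H⁺]^2 / ([Hg²⁺]·P(H₂)), solving for [H⁺] gives log[H⁺] = -0.884, so pH = 0.88.

pH = 0.88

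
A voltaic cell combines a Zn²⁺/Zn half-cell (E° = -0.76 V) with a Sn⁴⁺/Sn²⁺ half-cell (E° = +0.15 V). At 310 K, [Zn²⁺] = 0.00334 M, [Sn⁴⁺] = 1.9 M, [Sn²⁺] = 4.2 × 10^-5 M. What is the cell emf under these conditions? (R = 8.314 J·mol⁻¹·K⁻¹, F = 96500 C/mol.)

The Sn⁴⁺/Sn²⁺ couple has the higher reduction potential and acts as the cathode, so E°_cell = +0.15 − (-0.76) = 0.91 V.
Balancing electrons gives n = 2; the reaction quotient is Q = [Zn²⁺]·[Sn²⁺]/[Sn⁴⁺] = 7.38 × 10^-8.
E = E° − (RT/nF) ln Q = 0.91 − (8.314×310)/(2×96500) × (-16.421) = 0.910 + 0.219 = 1.129 V.

1.13 V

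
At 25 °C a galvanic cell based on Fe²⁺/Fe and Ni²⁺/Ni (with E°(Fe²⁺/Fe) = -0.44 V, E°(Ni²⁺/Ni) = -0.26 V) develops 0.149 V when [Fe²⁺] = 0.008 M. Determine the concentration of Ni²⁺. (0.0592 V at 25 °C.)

From the Nernst equation, log Q = n(E° − E)/0.0592 = 2(0.18 − 0.149)/0.0592 = 1.047, so Q = 11.2.
With Q = [Fe²⁺]/[Ni²⁺] and the known concentrations, [Ni²⁺] in the denominator gives [Ni²⁺] = 7.2 × 10^-4 M.

7.2 × 10^-4 M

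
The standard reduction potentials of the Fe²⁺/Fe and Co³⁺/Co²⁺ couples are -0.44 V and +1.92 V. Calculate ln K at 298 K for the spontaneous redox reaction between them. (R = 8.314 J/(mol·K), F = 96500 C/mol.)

E°_cell = +1.92 − (-0.44) = 2.36 V, with n = 2 electrons transferred.
At equilibrium E = 0, so the Nernst equation gives ln K = nFE°/RT = (2)(96500)(2.36)/((8.314)(298)) = 183.84.

ln K = 183.8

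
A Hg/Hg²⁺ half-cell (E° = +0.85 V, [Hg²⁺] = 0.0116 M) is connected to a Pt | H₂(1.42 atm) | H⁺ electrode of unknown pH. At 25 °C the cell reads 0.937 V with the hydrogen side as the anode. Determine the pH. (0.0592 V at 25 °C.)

E°_cell = 0.85 V and n = 2.
log Q = n(E° − E)/0.0592 = 2×(0.85 − 0.937)/0.0592 = -2.939.
With Q = [H⁺]^2 / ([Hg²⁺]·P(H₂)), solving for [H⁺] gives log[H⁺] = -2.361, so pH = 2.36.

pH = 2.36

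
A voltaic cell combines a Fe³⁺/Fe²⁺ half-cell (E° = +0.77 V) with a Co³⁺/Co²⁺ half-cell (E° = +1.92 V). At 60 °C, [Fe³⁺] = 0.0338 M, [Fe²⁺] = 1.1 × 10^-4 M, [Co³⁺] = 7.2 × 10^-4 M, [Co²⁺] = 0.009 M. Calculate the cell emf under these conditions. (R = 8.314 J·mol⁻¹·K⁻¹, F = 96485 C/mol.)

The Co³⁺/Co²⁺ couple has the higher reduction potential and acts as the cathode, so E°_cell = +1.92 − (+0.77) = 1.15 V.
Balancing electrons gives n = 1; the reaction quotient is Q = [Fe³⁺]·[Co²⁺]/([Fe²⁺]·[Co³⁺]) = 3840.
E = E° − (RT/nF) ln Q = 1.15 − (8.314×333)/(1×96485) × (8.253) = 1.150 − 0.237 = 0.913 V.

0.913 V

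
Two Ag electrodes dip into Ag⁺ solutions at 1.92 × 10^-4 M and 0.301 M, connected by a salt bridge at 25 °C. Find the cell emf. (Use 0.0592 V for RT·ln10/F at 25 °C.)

0.19 V

Both half-cells are Ag⁺/Ag, so E°_cell = 0. The concentrated side is the cathode; the cell reaction moves Ag⁺ from high to low concentration with n = 1.
Q = [Ag⁺]_dilute/[Ag⁺]_conc = 1.92 × 10^-4/0.301 = 6.38 × 10^-4.
E = 0 − (0.0592/1) log Q = −(0.0592/1)(-3.195) = 0.1891 V.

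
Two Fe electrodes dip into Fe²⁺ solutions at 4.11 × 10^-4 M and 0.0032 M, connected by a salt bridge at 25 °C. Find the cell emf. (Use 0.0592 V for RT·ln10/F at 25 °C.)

Both half-cells are Fe²⁺/Fe, so E°_cell = 0. The concentrated side is the cathode; the cell reaction moves Fe²⁺ from high to low concentration with n = 2.
Q = [Fe²⁺]_dilute/[Fe²⁺]_conc = 4.11 × 10^-4/0.0032 = 0.128.
E = 0 − (0.0592/2) log Q = −(0.0592/2)(-0.891) = 0.0264 V.

0.026 V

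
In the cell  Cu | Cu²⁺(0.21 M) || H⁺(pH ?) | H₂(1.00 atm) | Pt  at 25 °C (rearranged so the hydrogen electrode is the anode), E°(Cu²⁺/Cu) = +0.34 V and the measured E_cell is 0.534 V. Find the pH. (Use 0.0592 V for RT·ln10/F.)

E°_cell = 0.34 V and n = 2.
log Q = n(E° − E)/0.0592 = 2×(0.34 − 0.534)/0.0592 = -6.554.
With Q = [H⁺]^2 / ([Cu²⁺]·P(H₂)), solving for [H⁺] gives log[H⁺] = -3.616, so pH = 3.62.

pH = 3.62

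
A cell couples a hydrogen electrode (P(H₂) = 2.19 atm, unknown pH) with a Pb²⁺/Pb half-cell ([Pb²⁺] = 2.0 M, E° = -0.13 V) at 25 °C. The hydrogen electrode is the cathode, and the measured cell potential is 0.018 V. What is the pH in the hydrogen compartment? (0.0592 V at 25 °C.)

pH = 1.57

E°_cell = 0.13 V and n = 2.
log Q = n(E° − E)/0.0592 = 2×(0.13 − 0.018)/0.0592 = 3.784.
With Q = [Pb²⁺]·P(H₂) / [H⁺]^2, solving for [H⁺] gives log[H⁺] = -1.571, so pH = 1.57.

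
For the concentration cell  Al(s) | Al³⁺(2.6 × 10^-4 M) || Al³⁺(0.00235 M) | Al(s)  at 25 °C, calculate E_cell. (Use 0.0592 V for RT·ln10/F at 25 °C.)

Both half-cells are Al³⁺/Al, so E°_cell = 0. The concentrated side is the cathode; the cell reaction moves Al³⁺ from high to low concentration with n = 3.
Q = [Al³⁺]_dilute/[Al³⁺]_conc = 2.6 × 10^-4/0.00235 = 0.111.
E = 0 − (0.0592/3) log Q = −(0.0592/3)(-0.956) = 0.0189 V.

0.019 V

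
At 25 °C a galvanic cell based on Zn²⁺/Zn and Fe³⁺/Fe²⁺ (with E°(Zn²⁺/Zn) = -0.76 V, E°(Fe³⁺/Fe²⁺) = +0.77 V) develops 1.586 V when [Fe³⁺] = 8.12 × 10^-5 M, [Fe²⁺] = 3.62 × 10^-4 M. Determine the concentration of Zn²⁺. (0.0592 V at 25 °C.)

6.5 × 10^-4 M

From the Nernst equation, log Q = n(E° − E)/0.0592 = 2(1.53 − 1.586)/0.0592 = -1.892, so Q = 0.0128.
With Q = [Zn²⁺]·[Fe²⁺]^2/[Fe³⁺]^2 and the known concentrations, [Zn²⁺] in the numerator gives [Zn²⁺] = 6.5 × 10^-4 M.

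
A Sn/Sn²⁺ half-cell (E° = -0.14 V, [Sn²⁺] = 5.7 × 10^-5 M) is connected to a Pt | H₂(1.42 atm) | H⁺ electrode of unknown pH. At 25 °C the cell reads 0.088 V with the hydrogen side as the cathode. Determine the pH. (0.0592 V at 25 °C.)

E°_cell = 0.14 V and n = 2.
log Q = n(E° − E)/0.0592 = 2×(0.14 − 0.088)/0.0592 = 1.757.
With Q = [Sn²⁺]·P(H₂) / [H⁺]^2, solving for [H⁺] gives log[H⁺] = -2.924, so pH = 2.92.

pH = 2.92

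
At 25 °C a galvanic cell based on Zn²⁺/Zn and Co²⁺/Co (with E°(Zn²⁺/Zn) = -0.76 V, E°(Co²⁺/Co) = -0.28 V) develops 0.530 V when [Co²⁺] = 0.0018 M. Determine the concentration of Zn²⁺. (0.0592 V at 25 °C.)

From the Nernst equation, log Q = n(E° − E)/0.0592 = 2(0.48 − 0.530)/0.0592 = -1.689, so Q = 0.0205.
With Q = [Zn²⁺]/[Co²⁺] and the known concentrations, [Zn²⁺] in the numerator gives [Zn²⁺] = 3.7 × 10^-5 M.

3.7 × 10^-5 M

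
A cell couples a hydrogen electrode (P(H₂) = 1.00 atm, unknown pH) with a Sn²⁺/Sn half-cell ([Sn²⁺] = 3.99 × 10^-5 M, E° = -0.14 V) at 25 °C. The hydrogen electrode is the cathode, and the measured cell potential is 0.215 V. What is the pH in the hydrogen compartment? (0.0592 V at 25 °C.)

pH = 0.93

E°_cell = 0.14 V and n = 2.
log Q = n(E° − E)/0.0592 = 2×(0.14 − 0.215)/0.0592 = -2.534.
With Q = [Sn²⁺]·P(H₂) / [H⁺]^2, solving for [H⁺] gives log[H⁺] = -0.933, so pH = 0.93.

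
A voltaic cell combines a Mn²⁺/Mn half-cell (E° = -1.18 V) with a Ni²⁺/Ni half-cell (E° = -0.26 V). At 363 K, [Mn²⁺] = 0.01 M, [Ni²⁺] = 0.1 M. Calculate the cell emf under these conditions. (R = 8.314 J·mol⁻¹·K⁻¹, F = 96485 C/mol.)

The Ni²⁺/Ni couple has the higher reduction potential and acts as the cathode, so E°_cell = -0.26 − (-1.18) = 0.92 V.
Balancing electrons gives n = 2; the reaction quotient is Q = [Mn²⁺]/[Ni²⁺] = 0.100.
E = E° − (RT/nF) ln Q = 0.92 − (8.314×363)/(2×96485) × (-2.303) = 0.920 + 0.036 = 0.956 V.

0.956 V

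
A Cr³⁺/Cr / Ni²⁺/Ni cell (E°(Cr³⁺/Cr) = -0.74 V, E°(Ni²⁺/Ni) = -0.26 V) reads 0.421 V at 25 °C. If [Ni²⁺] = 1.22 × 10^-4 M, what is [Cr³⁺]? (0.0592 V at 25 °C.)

From the Nernst equation, log Q = n(E° − E)/0.0592 = 6(0.48 − 0.421)/0.0592 = 5.980, so Q = 9.54 × 10^5.
With Q = [Cr³⁺]^2/[Ni²⁺]^3 and the known concentrations, [Cr³⁺]^2 in the numerator gives [Cr³⁺] = 0.0013 M.

0.0013 M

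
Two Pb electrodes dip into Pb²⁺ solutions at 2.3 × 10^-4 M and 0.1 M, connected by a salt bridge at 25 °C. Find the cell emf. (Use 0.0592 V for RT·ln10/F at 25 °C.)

0.078 V

Both half-cells are Pb²⁺/Pb, so E°_cell = 0. The concentrated side is the cathode; the cell reaction moves Pb²⁺ from high to low concentration with n = 2.
Q = [Pb²⁺]_dilute/[Pb²⁺]_conc = 2.3 × 10^-4/0.1 = 0.00230.
E = 0 − (0.0592/2) log Q = −(0.0592/2)(-2.638) = 0.0781 V.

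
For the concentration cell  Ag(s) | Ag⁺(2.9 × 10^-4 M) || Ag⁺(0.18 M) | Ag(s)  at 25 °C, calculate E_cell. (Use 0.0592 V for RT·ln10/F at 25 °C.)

Both half-cells are Ag⁺/Ag, so E°_cell = 0. The concentrated side is the cathode; the cell reaction moves Ag⁺ from high to low concentration with n = 1.
Q = [Ag⁺]_dilute/[Ag⁺]_conc = 2.9 × 10^-4/0.18 = 0.00161.
E = 0 − (0.0592/1) log Q = −(0.0592/1)(-2.793) = 0.1653 V.

0.17 V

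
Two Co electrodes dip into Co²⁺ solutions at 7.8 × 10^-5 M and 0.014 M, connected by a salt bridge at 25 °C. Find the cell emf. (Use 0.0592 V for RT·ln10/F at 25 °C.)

Both half-cells are Co²⁺/Co, so E°_cell = 0. The concentrated side is the cathode; the cell reaction moves Co²⁺ from high to low concentration with n = 2.
Q = [Co²⁺]_dilute/[Co²⁺]_conc = 7.8 × 10^-5/0.014 = 0.00557.
E = 0 − (0.0592/2) log Q = −(0.0592/2)(-2.254) = 0.0667 V.

0.067 V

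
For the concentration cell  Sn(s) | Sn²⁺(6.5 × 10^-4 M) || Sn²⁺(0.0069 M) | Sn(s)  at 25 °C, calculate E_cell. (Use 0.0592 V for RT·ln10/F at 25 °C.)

0.030 V

Both half-cells are Sn²⁺/Sn, so E°_cell = 0. The concentrated side is the cathode; the cell reaction moves Sn²⁺ from high to low concentration with n = 2.
Q = [Sn²⁺]_dilute/[Sn²⁺]_conc = 6.5 × 10^-4/0.0069 = 0.0942.
E = 0 − (0.0592/2) log Q = −(0.0592/2)(-1.026) = 0.0304 V.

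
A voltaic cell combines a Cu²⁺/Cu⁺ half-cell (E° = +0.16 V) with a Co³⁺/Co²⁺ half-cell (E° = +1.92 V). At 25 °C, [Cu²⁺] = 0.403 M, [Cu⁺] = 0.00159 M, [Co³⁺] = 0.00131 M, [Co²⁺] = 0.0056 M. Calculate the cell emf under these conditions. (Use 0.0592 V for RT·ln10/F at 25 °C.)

1.58 V

The Co³⁺/Co²⁺ couple has the higher reduction potential and acts as the cathode, so E°_cell = +1.92 − (+0.16) = 1.76 V.
Balancing electrons gives n = 1; the reaction quotient is Q = [Cu²⁺]·[Co²⁺]/([Cu⁺]·[Co³⁺]) = 1080.
At 25 °C, E = E° − (0.0592/n) log Q = 1.76 − (0.0592/1)(3.035) = 1.760 − 0.180 = 1.580 V.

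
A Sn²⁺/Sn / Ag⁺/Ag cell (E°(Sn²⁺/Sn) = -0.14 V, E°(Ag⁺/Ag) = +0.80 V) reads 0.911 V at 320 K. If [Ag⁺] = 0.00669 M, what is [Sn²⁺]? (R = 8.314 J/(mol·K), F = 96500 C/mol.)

3.7 × 10^-4 M

From the Nernst equation, ln Q = nF(E° − E)/RT = 2×96500×(0.94 − 0.911)/(8.314×320) = 2.104, so Q = 8.20.
With Q = [Sn²⁺]/[Ag⁺]^2 and the known concentrations, [Sn²⁺] in the numerator gives [Sn²⁺] = 3.7 × 10^-4 M.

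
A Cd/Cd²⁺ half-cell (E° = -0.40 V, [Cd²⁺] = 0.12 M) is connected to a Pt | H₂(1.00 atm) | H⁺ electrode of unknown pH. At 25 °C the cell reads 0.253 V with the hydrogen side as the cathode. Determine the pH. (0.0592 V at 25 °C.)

E°_cell = 0.40 V and n = 2.
log Q = n(E° − E)/0.0592 = 2×(0.40 − 0.253)/0.0592 = 4.966.
With Q = [Cd²⁺]·P(H₂) / [H⁺]^2, solving for [H⁺] gives log[H⁺] = -2.944, so pH = 2.94.

pH = 2.94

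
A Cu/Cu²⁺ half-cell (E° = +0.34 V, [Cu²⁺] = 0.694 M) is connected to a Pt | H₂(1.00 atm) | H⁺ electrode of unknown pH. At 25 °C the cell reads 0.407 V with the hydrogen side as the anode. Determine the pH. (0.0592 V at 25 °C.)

E°_cell = 0.34 V and n = 2.
log Q = n(E° − E)/0.0592 = 2×(0.34 − 0.407)/0.0592 = -2.264.
With Q = [H⁺]^2 / ([Cu²⁺]·P(H₂)), solving for [H⁺] gives log[H⁺] = -1.211, so pH = 1.21.

pH = 1.21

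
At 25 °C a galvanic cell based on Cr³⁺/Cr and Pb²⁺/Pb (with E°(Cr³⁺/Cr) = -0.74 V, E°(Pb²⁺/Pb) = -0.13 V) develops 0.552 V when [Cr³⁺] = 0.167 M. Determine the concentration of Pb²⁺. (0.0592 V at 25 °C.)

From the Nernst equation, log Q = n(E° − E)/0.0592 = 6(0.61 − 0.552)/0.0592 = 5.878, so Q = 7.56 × 10^5.
With Q = [Cr³⁺]^2/[Pb²⁺]^3 and the known concentrations, [Pb²⁺]^3 in the denominator gives [Pb²⁺] = 0.0033 M.

0.0033 M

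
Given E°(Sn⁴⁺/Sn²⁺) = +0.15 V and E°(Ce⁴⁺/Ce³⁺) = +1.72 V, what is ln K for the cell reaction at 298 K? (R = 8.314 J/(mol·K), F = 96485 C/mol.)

ln K = 122.3

E°_cell = +1.72 − (+0.15) = 1.57 V, with n = 2 electrons transferred.
At equilibrium E = 0, so the Nernst equation gives ln K = nFE°/RT = (2)(96485)(1.57)/((8.314)(298)) = 122.28.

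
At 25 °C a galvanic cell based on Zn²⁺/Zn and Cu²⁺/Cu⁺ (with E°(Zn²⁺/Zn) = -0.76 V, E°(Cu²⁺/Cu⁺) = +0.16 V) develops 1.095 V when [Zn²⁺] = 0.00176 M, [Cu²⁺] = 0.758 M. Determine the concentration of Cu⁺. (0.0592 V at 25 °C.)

0.02 M

From the Nernst equation, log Q = n(E° − E)/0.0592 = 2(0.92 − 1.095)/0.0592 = -5.912, so Q = 1.22 × 10^-6.
With Q = [Zn²⁺]·[Cu⁺]^2/[Cu²⁺]^2 and the known concentrations, [Cu⁺]^2 in the numerator gives [Cu⁺] = 0.02 M.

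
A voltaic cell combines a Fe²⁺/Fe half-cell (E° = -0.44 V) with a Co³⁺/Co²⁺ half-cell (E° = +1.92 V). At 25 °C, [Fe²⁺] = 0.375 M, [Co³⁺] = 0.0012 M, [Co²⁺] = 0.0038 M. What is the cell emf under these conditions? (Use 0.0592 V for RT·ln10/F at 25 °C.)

The Co³⁺/Co²⁺ couple has the higher reduction potential and acts as the cathode, so E°_cell = +1.92 − (-0.44) = 2.36 V.
Balancing electrons gives n = 2; the reaction quotient is Q = [Fe²⁺]·[Co²⁺]^2/[Co³⁺]^2 = 3.76.
At 25 °C, E = E° − (0.0592/n) log Q = 2.36 − (0.0592/2)(0.575) = 2.360 − 0.017 = 2.343 V.

2.34 V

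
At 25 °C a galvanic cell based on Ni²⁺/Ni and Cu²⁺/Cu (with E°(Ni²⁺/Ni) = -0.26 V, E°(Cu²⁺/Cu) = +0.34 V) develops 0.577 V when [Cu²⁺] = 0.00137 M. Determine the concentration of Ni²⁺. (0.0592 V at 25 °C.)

0.0082 M

From the Nernst equation, log Q = n(E° − E)/0.0592 = 2(0.60 − 0.577)/0.0592 = 0.777, so Q = 5.98.
With Q = [Ni²⁺]/[Cu²⁺] and the known concentrations, [Ni²⁺] in the numerator gives [Ni²⁺] = 0.0082 M.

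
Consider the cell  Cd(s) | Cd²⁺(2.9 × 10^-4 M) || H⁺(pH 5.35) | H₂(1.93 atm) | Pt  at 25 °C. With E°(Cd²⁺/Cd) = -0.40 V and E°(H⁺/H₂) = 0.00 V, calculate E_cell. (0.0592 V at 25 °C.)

0.18 V

The hydrogen couple is the cathode, so E°_cell = 0.40 V; n = 2.
[H⁺] = 10^(−5.35) = 4.5 × 10^-6 M, and Q = [Cd²⁺]·P(H₂) / [H⁺]^2 = 2.81 × 10^7.
E = E° − (0.0592/2) log Q = 0.40 − (0.0592/2)(7.448) = 0.180 V.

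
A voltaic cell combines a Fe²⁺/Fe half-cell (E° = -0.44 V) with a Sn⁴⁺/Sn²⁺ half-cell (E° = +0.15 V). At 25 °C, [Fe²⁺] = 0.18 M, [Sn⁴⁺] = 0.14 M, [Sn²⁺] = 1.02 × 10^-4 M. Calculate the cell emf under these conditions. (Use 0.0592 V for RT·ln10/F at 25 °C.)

The Sn⁴⁺/Sn²⁺ couple has the higher reduction potential and acts as the cathode, so E°_cell = +0.15 − (-0.44) = 0.59 V.
Balancing electrons gives n = 2; the reaction quotient is Q = [Fe²⁺]·[Sn²⁺]/[Sn⁴⁺] = 1.31 × 10^-4.
At 25 °C, E = E° − (0.0592/n) log Q = 0.59 − (0.0592/2)(-3.882) = 0.590 + 0.115 = 0.705 V.

0.705 V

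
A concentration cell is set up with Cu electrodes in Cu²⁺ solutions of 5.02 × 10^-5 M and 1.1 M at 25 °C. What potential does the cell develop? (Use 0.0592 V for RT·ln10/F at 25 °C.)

0.13 V

Both half-cells are Cu²⁺/Cu, so E°_cell = 0. The concentrated side is the cathode; the cell reaction moves Cu²⁺ from high to low concentration with n = 2.
Q = [Cu²⁺]_dilute/[Cu²⁺]_conc = 5.02 × 10^-5/1.1 = 4.56 × 10^-5.
E = 0 − (0.0592/2) log Q = −(0.0592/2)(-4.341) = 0.1285 V.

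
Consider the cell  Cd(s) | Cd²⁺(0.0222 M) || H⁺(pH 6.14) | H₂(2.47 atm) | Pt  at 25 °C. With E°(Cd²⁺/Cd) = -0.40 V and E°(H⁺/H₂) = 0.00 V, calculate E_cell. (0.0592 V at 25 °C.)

0.074 V

The hydrogen couple is the cathode, so E°_cell = 0.40 V; n = 2.
[H⁺] = 10^(−6.14) = 7.2 × 10^-7 M, and Q = [Cd²⁺]·P(H₂) / [H⁺]^2 = 1.04 × 10^11.
E = E° − (0.0592/2) log Q = 0.40 − (0.0592/2)(11.019) = 0.074 V.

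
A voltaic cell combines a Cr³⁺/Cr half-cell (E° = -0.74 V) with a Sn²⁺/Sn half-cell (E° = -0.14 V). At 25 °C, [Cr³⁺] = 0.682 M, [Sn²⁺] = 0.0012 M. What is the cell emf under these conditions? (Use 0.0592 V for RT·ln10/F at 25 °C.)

The Sn²⁺/Sn couple has the higher reduction potential and acts as the cathode, so E°_cell = -0.14 − (-0.74) = 0.60 V.
Balancing electrons gives n = 6; the reaction quotient is Q = [Cr³⁺]^2/[Sn²⁺]^3 = 2.69 × 10^8.
At 25 °C, E = E° − (0.0592/n) log Q = 0.60 − (0.0592/6)(8.430) = 0.600 − 0.083 = 0.517 V.

0.517 V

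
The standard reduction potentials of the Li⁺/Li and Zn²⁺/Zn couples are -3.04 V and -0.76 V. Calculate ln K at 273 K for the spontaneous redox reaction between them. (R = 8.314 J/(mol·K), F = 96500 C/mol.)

ln K = 193.9

E°_cell = -0.76 − (-3.04) = 2.28 V, with n = 2 electrons transferred.
At equilibrium E = 0, so the Nernst equation gives ln K = nFE°/RT = (2)(96500)(2.28)/((8.314)(273)) = 193.87.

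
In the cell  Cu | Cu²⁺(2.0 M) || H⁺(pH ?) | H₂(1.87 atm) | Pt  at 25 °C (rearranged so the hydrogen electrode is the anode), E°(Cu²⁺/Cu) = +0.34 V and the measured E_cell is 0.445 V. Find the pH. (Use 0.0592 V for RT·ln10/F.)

pH = 1.49

E°_cell = 0.34 V and n = 2.
log Q = n(E° − E)/0.0592 = 2×(0.34 − 0.445)/0.0592 = -3.547.
With Q = [H⁺]^2 / ([Cu²⁺]·P(H₂)), solving for [H⁺] gives log[H⁺] = -1.487, so pH = 1.49.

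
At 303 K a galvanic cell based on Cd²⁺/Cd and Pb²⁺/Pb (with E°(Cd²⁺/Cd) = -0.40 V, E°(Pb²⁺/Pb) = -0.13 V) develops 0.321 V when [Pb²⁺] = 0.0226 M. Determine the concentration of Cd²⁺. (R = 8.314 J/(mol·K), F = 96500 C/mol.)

4.5 × 10^-4 M

From the Nernst equation, ln Q = nF(E° − E)/RT = 2×96500×(0.27 − 0.321)/(8.314×303) = -3.907, so Q = 0.0201.
With Q = [Cd²⁺]/[Pb²⁺] and the known concentrations, [Cd²⁺] in the numerator gives [Cd²⁺] = 4.5 × 10^-4 M.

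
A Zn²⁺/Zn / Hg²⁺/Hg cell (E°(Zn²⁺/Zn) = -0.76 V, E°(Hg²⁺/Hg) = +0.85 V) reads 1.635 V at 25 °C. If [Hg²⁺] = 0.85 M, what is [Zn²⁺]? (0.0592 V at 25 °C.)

From the Nernst equation, log Q = n(E° − E)/0.0592 = 2(1.61 − 1.635)/0.0592 = -0.845, so Q = 0.143.
With Q = [Zn²⁺]/[Hg²⁺] and the known concentrations, [Zn²⁺] in the numerator gives [Zn²⁺] = 0.12 M.

0.12 M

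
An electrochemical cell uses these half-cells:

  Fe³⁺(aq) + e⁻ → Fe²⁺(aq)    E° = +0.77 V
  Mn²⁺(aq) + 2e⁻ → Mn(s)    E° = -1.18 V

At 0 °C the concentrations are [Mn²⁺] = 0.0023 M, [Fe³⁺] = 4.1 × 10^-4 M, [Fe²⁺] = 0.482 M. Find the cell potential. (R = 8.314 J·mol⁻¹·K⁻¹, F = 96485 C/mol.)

The Fe³⁺/Fe²⁺ couple has the higher reduction potential and acts as the cathode, so E°_cell = +0.77 − (-1.18) = 1.95 V.
Balancing electrons gives n = 2; the reaction quotient is Q = [Mn²⁺]·[Fe²⁺]^2/[Fe³⁺]^2 = 3180.
E = E° − (RT/nF) ln Q = 1.95 − (8.314×273)/(2×96485) × (8.064) = 1.950 − 0.095 = 1.855 V.

1.86 V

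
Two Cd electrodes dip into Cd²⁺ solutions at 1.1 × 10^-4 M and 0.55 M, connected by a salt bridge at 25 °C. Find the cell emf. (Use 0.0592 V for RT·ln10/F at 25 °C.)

0.11 V

Both half-cells are Cd²⁺/Cd, so E°_cell = 0. The concentrated side is the cathode; the cell reaction moves Cd²⁺ from high to low concentration with n = 2.
Q = [Cd²⁺]_dilute/[Cd²⁺]_conc = 1.1 × 10^-4/0.55 = 2 × 10^-4.
E = 0 − (0.0592/2) log Q = −(0.0592/2)(-3.699) = 0.1095 V.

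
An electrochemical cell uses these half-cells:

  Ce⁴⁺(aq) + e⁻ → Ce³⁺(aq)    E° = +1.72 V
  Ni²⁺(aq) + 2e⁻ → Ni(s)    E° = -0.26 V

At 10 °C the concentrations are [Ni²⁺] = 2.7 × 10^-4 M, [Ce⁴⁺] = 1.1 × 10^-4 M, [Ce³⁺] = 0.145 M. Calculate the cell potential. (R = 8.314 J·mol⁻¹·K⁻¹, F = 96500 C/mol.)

1.91 V

The Ce⁴⁺/Ce³⁺ couple has the higher reduction potential and acts as the cathode, so E°_cell = +1.72 − (-0.26) = 1.98 V.
Balancing electrons gives n = 2; the reaction quotient is Q = [Ni²⁺]·[Ce³⁺]^2/[Ce⁴⁺]^2 = 469.
E = E° − (RT/nF) ln Q = 1.98 − (8.314×283)/(2×96500) × (6.151) = 1.980 − 0.075 = 1.905 V.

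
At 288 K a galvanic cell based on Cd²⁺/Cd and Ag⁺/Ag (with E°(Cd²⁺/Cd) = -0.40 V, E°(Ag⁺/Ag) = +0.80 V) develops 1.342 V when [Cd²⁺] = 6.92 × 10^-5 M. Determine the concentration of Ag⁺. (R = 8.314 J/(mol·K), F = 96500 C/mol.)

From the Nernst equation, ln Q = nF(E° − E)/RT = 2×96500×(1.20 − 1.342)/(8.314×288) = -11.446, so Q = 1.07 × 10^-5.
With Q = [Cd²⁺]/[Ag⁺]^2 and the known concentrations, [Ag⁺]^2 in the denominator gives [Ag⁺] = 2.5 M.

2.5 M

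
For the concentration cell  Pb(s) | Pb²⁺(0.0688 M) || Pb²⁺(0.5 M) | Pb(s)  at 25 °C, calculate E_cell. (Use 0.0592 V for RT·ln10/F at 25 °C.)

0.025 V

Both half-cells are Pb²⁺/Pb, so E°_cell = 0. The concentrated side is the cathode; the cell reaction moves Pb²⁺ from high to low concentration with n = 2.
Q = [Pb²⁺]_dilute/[Pb²⁺]_conc = 0.0688/0.5 = 0.138.
E = 0 − (0.0592/2) log Q = −(0.0592/2)(-0.861) = 0.0255 V.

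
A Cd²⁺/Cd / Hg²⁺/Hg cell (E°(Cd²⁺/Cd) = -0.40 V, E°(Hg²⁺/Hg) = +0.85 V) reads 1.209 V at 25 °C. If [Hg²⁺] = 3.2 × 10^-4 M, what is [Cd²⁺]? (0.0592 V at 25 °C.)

0.0078 M

From the Nernst equation, log Q = n(E° − E)/0.0592 = 2(1.25 − 1.209)/0.0592 = 1.385, so Q = 24.3.
With Q = [Cd²⁺]/[Hg²⁺] and the known concentrations, [Cd²⁺] in the numerator gives [Cd²⁺] = 0.0078 M.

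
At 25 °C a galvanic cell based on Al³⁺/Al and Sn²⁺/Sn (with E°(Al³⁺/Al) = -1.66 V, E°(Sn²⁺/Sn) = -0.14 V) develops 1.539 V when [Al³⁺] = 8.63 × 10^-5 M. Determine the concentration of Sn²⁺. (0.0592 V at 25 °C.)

0.0086 M

From the Nernst equation, log Q = n(E° − E)/0.0592 = 6(1.52 − 1.539)/0.0592 = -1.926, so Q = 0.0119.
With Q = [Al³⁺]^2/[Sn²⁺]^3 and the known concentrations, [Sn²⁺]^3 in the denominator gives [Sn²⁺] = 0.0086 M.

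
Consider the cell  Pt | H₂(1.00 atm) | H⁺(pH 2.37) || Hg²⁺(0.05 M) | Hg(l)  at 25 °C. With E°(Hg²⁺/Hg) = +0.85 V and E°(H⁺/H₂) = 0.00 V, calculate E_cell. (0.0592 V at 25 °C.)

The Hg²⁺/Hg couple is the cathode, so E°_cell = 0.85 V; n = 2.
[H⁺] = 10^(−2.37) = 0.0043 M, and Q = [H⁺]^2 / ([Hg²⁺]·P(H₂)) = 3.64 × 10^-4.
E = E° − (0.0592/2) log Q = 0.85 − (0.0592/2)(-3.439) = 0.952 V.

0.95 V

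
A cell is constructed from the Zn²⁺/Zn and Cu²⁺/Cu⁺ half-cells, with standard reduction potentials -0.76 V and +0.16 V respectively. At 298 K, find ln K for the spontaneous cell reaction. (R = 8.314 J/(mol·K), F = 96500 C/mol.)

E°_cell = +0.16 − (-0.76) = 0.92 V, with n = 2 electrons transferred.
At equilibrium E = 0, so the Nernst equation gives ln K = nFE°/RT = (2)(96500)(0.92)/((8.314)(298)) = 71.67.

ln K = 71.7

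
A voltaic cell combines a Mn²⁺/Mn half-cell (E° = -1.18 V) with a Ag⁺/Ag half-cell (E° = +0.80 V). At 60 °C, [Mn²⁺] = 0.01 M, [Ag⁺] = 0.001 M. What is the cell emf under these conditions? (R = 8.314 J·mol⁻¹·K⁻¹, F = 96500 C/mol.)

1.85 V

The Ag⁺/Ag couple has the higher reduction potential and acts as the cathode, so E°_cell = +0.80 − (-1.18) = 1.98 V.
Balancing electrons gives n = 2; the reaction quotient is Q = [Mn²⁺]/[Ag⁺]^2 = 1 × 10^4.
E = E° − (RT/nF) ln Q = 1.98 − (8.314×333)/(2×96500) × (9.210) = 1.980 − 0.132 = 1.848 V.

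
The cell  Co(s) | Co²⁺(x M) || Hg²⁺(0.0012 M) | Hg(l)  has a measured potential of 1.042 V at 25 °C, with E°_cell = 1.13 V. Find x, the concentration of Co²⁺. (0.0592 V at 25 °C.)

From the Nernst equation, log Q = n(E° − E)/0.0592 = 2(1.13 − 1.042)/0.0592 = 2.973, so Q = 940.
With Q = [Co²⁺]/[Hg²⁺] and the known concentrations, [Co²⁺] in the numerator gives [Co²⁺] = 1.1 M.

1.1 M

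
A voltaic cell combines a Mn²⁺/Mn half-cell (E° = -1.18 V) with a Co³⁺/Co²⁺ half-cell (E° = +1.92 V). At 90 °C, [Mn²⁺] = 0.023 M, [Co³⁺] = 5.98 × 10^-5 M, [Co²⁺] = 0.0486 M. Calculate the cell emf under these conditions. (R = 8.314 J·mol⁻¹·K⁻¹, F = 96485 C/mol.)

2.95 V

The Co³⁺/Co²⁺ couple has the higher reduction potential and acts as the cathode, so E°_cell = +1.92 − (-1.18) = 3.10 V.
Balancing electrons gives n = 2; the reaction quotient is Q = [Mn²⁺]·[Co²⁺]^2/[Co³⁺]^2 = 1.52 × 10^4.
E = E° − (RT/nF) ln Q = 3.10 − (8.314×363)/(2×96485) × (9.628) = 3.100 − 0.151 = 2.949 V.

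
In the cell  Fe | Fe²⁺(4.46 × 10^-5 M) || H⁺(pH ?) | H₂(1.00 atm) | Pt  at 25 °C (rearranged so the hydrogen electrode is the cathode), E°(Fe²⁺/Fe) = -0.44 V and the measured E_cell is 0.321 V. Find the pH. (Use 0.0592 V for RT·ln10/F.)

E°_cell = 0.44 V and n = 2.
log Q = n(E° − E)/0.0592 = 2×(0.44 − 0.321)/0.0592 = 4.020.
With Q = [Fe²⁺]·P(H₂) / [H⁺]^2, solving for [H⁺] gives log[H⁺] = -4.185, so pH = 4.19.

pH = 4.19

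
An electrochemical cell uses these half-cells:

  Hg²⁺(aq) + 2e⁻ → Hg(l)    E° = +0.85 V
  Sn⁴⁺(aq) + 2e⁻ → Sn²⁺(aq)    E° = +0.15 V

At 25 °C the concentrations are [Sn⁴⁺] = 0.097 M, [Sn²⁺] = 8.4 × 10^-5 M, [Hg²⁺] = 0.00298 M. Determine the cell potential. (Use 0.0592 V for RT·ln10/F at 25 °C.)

0.535 V

The Hg²⁺/Hg couple has the higher reduction potential and acts as the cathode, so E°_cell = +0.85 − (+0.15) = 0.70 V.
Balancing electrons gives n = 2; the reaction quotient is Q = [Sn⁴⁺]/([Sn²⁺]·[Hg²⁺]) = 3.88 × 10^5.
At 25 °C, E = E° − (0.0592/n) log Q = 0.70 − (0.0592/2)(5.588) = 0.700 − 0.165 = 0.535 V.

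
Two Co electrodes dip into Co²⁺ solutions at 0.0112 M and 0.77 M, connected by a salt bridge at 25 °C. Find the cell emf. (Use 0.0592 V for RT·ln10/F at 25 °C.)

0.054 V

Both half-cells are Co²⁺/Co, so E°_cell = 0. The concentrated side is the cathode; the cell reaction moves Co²⁺ from high to low concentration with n = 2.
Q = [Co²⁺]_dilute/[Co²⁺]_conc = 0.0112/0.77 = 0.0145.
E = 0 − (0.0592/2) log Q = −(0.0592/2)(-1.837) = 0.0544 V.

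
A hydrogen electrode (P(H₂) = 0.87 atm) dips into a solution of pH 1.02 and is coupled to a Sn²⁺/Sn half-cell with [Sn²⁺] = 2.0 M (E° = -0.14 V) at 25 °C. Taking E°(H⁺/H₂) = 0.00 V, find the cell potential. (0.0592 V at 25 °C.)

0.072 V

The hydrogen couple is the cathode, so E°_cell = 0.14 V; n = 2.
[H⁺] = 10^(−1.02) = 0.095 M, and Q = [Sn²⁺]·P(H₂) / [H⁺]^2 = 191.
E = E° − (0.0592/2) log Q = 0.14 − (0.0592/2)(2.281) = 0.072 V.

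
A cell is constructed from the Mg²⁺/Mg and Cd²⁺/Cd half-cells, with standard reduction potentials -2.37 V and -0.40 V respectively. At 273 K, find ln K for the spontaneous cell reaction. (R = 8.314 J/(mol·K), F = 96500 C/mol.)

ln K = 167.5

E°_cell = -0.40 − (-2.37) = 1.97 V, with n = 2 electrons transferred.
At equilibrium E = 0, so the Nernst equation gives ln K = nFE°/RT = (2)(96500)(1.97)/((8.314)(273)) = 167.51.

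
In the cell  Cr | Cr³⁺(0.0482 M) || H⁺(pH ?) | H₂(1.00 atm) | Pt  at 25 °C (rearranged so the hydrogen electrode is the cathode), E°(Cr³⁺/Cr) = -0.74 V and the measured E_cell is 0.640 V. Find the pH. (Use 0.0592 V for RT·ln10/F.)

E°_cell = 0.74 V and n = 6.
log Q = n(E° − E)/0.0592 = 6×(0.74 − 0.640)/0.0592 = 10.135.
With Q = [Cr³⁺]^2·P(H₂)^3 / [H⁺]^6, solving for [H⁺] gives log[H⁺] = -2.128, so pH = 2.13.

pH = 2.13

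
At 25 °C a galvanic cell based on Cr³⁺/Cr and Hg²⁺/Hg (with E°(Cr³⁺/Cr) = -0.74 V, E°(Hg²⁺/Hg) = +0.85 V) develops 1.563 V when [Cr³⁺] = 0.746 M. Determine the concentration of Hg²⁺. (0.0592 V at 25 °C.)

From the Nernst equation, log Q = n(E° − E)/0.0592 = 6(1.59 − 1.563)/0.0592 = 2.736, so Q = 545.
With Q = [Cr³⁺]^2/[Hg²⁺]^3 and the known concentrations, [Hg²⁺]^3 in the denominator gives [Hg²⁺] = 0.1 M.

0.1 M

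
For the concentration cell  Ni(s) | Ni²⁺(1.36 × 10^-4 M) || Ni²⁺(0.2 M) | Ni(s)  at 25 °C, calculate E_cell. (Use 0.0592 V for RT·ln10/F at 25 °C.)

0.094 V

Both half-cells are Ni²⁺/Ni, so E°_cell = 0. The concentrated side is the cathode; the cell reaction moves Ni²⁺ from high to low concentration with n = 2.
Q = [Ni²⁺]_dilute/[Ni²⁺]_conc = 1.36 × 10^-4/0.2 = 6.8 × 10^-4.
E = 0 − (0.0592/2) log Q = −(0.0592/2)(-3.167) = 0.0937 V.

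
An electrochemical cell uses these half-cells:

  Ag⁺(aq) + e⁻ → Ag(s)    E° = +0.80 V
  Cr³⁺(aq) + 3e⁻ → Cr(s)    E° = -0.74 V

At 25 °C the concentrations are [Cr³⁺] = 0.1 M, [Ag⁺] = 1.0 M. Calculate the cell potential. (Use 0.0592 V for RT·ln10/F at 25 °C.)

The Ag⁺/Ag couple has the higher reduction potential and acts as the cathode, so E°_cell = +0.80 − (-0.74) = 1.54 V.
Balancing electrons gives n = 3; the reaction quotient is Q = [Cr³⁺]/[Ag⁺]^3 = 0.100.
At 25 °C, E = E° − (0.0592/n) log Q = 1.54 − (0.0592/3)(-1.000) = 1.540 + 0.020 = 1.560 V.

1.56 V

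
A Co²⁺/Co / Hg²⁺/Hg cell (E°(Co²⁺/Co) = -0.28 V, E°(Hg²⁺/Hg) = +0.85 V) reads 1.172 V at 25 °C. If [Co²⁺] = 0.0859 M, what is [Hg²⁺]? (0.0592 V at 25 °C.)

From the Nernst equation, log Q = n(E° − E)/0.0592 = 2(1.13 − 1.172)/0.0592 = -1.419, so Q = 0.0381.
With Q = [Co²⁺]/[Hg²⁺] and the known concentrations, [Hg²⁺] in the denominator gives [Hg²⁺] = 2.3 M.

2.3 M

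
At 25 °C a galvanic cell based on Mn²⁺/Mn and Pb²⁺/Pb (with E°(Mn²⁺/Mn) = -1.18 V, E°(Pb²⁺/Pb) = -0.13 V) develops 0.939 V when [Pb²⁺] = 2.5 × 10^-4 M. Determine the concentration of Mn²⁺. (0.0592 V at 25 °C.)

1.4 M

From the Nernst equation, log Q = n(E° − E)/0.0592 = 2(1.05 − 0.939)/0.0592 = 3.750, so Q = 5620.
With Q = [Mn²⁺]/[Pb²⁺] and the known concentrations, [Mn²⁺] in the numerator gives [Mn²⁺] = 1.4 M.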